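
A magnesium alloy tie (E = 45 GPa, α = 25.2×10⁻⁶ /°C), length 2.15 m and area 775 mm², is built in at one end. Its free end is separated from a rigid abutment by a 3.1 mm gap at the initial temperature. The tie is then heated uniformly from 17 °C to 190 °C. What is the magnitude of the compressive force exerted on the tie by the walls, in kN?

P ≈ 102 kN

If the wall were absent the tie would grow by αΔT L = 25.2×10⁻⁶ × 173 × 2150 = 9.373 mm.
After closing the 3.1 mm clearance, 9.373 − 3.1 = 6.273 mm of expansion remains to be suppressed by the wall.
So σ = E(δ_free − g)/L = 45×10³ × 6.273/2150 = 131.3 MPa.
Force on the wall = σA = 131.3 × 775 mm² = 101.8 kN.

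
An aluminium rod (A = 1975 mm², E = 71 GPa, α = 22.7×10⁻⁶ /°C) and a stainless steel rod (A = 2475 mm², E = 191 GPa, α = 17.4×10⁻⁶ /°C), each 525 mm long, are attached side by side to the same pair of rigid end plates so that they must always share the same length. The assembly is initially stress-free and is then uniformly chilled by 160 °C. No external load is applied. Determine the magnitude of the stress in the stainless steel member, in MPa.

Equilibrium of a rigid end plate with no external load gives equal and opposite internal forces ±P in the two members. Since α_{aluminium} > α_{stainless steel}, cooling drives the aluminium into tension and the stainless steel into compression.
Compatibility of the two members (thermal + elastic change equal): (α₁ − α₂)ΔT = P·[1/(A₁E₁) + 1/(A₂E₂)].
|α₁ − α₂|·ΔT = 5.3×10⁻⁶ × 160 = 0.000848.
1/(A₁E₁) + 1/(A₂E₂) = 1/(1975×71×10³) + 1/(2475×191×10³) = 9.247×10⁻⁹ N⁻¹.
P = 0.000848 / 9.247×10⁻⁹ = 91710 N = 91.71 kN.
σ_{stainless steel} = P/A₂ = 91710/2475 = 37.05 MPa, compressive.

σ ≈ 37.1 MPa (compressive)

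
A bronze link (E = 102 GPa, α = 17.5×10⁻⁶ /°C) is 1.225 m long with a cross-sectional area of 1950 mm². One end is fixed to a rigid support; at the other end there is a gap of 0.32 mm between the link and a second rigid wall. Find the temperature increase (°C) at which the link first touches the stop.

ΔT ≈ 14.9 °C

The gap closes when αΔT L = 0.32 mm, since the link is still unstressed at that instant.
So ΔT = g/(αL) = 0.32/(17.5×10⁻⁶ × 1225) = 14.93 °C.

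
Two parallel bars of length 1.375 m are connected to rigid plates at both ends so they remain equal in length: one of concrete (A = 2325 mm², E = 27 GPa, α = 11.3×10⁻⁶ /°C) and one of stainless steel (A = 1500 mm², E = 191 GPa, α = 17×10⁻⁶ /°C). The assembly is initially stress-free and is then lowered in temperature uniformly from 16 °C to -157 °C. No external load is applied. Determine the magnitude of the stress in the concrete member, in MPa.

The stainless steel has the larger α, so on cooling it would change length more than the concrete if both were free. The rigid plates force a common final length, so the stainless steel is put into tension and the concrete into compression, with equal and opposite forces P (no external load).
Equating the net (thermal + elastic) strains gives |α₁ − α₂|·ΔT = P·[1/(A₁E₁) + 1/(A₂E₂)].
|α₁ − α₂|·ΔT = 5.7×10⁻⁶ × 173 = 0.0009861.
1/(A₁E₁) + 1/(A₂E₂) = 1/(2325×27×10³) + 1/(1500×191×10³) = 1.942×10⁻⁸ N⁻¹.
So P = 0.0009861 / 1.942×10⁻⁸ = 50.78 kN.
σ_{concrete} = P/A₁ = 50780/2325 = 21.84 MPa, compressive.

σ ≈ 21.8 MPa (compressive)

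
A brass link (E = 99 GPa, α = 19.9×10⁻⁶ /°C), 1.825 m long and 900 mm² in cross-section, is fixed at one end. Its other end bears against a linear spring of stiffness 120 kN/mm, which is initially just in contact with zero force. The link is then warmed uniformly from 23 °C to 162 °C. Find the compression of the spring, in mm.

δ ≈ 1.46 mm

Free thermal expansion: δ_free = αΔT L = 19.9×10⁻⁶ × 139 × 1825 = 5.048 mm.
Let P be the compressive force at the spring. The link shortens elastically by PL/(AE) and the spring compresses by P/k; together these equal δ_free.
So P = δ_free / [L/(AE) + 1/k] = 5.048 / [ 1825/(900×99×10³) + 1/(120×10³) ].
P = 5.048 / 2.882×10⁻⁵ = 175200 N.
Spring compression = P/k = 175200/(120×10³) = 1.46 mm.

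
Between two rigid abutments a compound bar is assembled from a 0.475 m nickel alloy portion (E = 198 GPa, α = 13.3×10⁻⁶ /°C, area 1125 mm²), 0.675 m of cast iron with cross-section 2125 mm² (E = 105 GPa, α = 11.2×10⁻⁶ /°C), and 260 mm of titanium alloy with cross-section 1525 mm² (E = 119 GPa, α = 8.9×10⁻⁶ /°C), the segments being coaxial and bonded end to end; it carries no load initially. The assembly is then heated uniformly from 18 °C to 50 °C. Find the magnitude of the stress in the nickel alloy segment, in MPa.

σ ≈ 69.9 MPa (compressive)

Free thermal expansion of the whole bar: Σ αᵢΔT Lᵢ = 13.3×10⁻⁶×32×475 + 11.2×10⁻⁶×32×675 + 8.9×10⁻⁶×32×260 = 0.5181 mm.
Since the ends are fixed, an axial force P builds up, equal in every segment, with P · Σ Lᵢ/(AᵢEᵢ) = δ_free.
Σ Lᵢ/(AᵢEᵢ) = 475/(1125×198×10³) + 675/(2125×105×10³) + 260/(1525×119×10³) = 6.59×10⁻⁶ mm/N.
P = 0.5181 / 6.59×10⁻⁶ = 78620 N = 78.62 kN, compressive.
σ_{nickel alloy} = P / A = 78620 / 1125 = 69.88 MPa.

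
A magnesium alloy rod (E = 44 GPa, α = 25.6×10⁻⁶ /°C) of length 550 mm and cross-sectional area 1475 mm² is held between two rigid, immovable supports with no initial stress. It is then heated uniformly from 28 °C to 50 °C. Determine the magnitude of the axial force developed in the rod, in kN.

Full restraint means ε = 0, so the stress is σ = EαΔT = 44×10³ × 25.6×10⁻⁶ × 22 = 24.78 MPa.
Then P = σA = 24.78 × 1475 mm² = 36.55 kN, compressive.

P ≈ 36.6 kN (compressive)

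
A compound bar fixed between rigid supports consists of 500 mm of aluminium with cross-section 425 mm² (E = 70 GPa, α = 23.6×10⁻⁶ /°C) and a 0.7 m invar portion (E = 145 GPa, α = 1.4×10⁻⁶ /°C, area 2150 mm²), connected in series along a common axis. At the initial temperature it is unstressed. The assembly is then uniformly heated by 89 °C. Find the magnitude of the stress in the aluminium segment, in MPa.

σ ≈ 140 MPa (compressive)

Free thermal expansion of the whole bar: Σ αᵢΔT Lᵢ = 23.6×10⁻⁶×89×500 + 1.4×10⁻⁶×89×700 = 1.137 mm.
The walls prevent any net length change, so an axial force P (same in every segment) develops. Compatibility: P · Σ Lᵢ/(AᵢEᵢ) = δ_free.
The series flexibility is Σ Lᵢ/(AᵢEᵢ) = 500/(425×70×10³) + 700/(2150×145×10³) = 1.905×10⁻⁵ mm/N.
So P = 1.137 / 1.905×10⁻⁵ = 59.7 kN, compressive.
σ_{aluminium} = P / A = 59700 / 425 = 140.5 MPa.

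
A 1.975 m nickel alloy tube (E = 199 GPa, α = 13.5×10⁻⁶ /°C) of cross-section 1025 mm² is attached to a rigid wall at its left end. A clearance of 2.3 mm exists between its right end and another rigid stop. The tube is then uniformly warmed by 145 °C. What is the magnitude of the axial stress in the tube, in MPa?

σ ≈ 158 MPa (compressive)

Unrestrained expansion: δ_free = αΔT L = 13.5×10⁻⁶ × 145 × 1975 = 3.866 mm.
After closing the 2.3 mm clearance, 3.866 − 2.3 = 1.566 mm of expansion remains to be suppressed by the wall.
So σ = E(δ_free − g)/L = 199×10³ × 1.566/1975 = 157.8 MPa.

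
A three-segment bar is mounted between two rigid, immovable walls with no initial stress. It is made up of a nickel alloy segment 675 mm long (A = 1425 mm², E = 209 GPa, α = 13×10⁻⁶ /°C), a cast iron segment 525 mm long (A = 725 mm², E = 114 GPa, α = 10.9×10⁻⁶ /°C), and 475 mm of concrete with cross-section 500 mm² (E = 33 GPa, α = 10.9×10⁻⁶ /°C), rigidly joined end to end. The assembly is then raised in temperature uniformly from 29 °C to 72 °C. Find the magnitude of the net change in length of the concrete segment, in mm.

Free thermal expansion of the whole bar: Σ αᵢΔT Lᵢ = 13×10⁻⁶×43×675 + 10.9×10⁻⁶×43×525 + 10.9×10⁻⁶×43×475 = 0.846 mm.
The rigid supports impose zero overall length change; the single axial force P common to all segments must satisfy P Σ Lᵢ/(AᵢEᵢ) = δ_free.
The series flexibility is Σ Lᵢ/(AᵢEᵢ) = 675/(1425×209×10³) + 525/(725×114×10³) + 475/(500×33×10³) = 3.741×10⁻⁵ mm/N.
P = 0.846 / 3.741×10⁻⁵ = 22620 N = 22.62 kN, compressive.
For the concrete segment, free thermal change = 10.9×10⁻⁶×43×475 = 0.2226 mm and elastic change from P = 22620×475/(500×33×10³) = 0.6511 mm; these oppose, so the net change is 0.428 mm (segment shortens).

|ΔL| ≈ 0.428 mm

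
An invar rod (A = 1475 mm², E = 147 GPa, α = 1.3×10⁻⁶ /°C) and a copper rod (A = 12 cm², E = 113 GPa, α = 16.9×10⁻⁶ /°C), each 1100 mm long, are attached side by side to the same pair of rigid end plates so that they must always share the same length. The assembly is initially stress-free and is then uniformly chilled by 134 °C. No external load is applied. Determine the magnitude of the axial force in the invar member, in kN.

P ≈ 174 kN (compressive in the invar)

Equilibrium of a rigid end plate with no external load gives equal and opposite internal forces ±P in the two members. Since α_{copper} > α_{invar}, cooling drives the copper into tension and the invar into compression.
Equating the net (thermal + elastic) strains gives |α₁ − α₂|·ΔT = P·[1/(A₁E₁) + 1/(A₂E₂)].
|α₁ − α₂|·ΔT = 15.6×10⁻⁶ × 134 = 0.00209.
1/(A₁E₁) + 1/(A₂E₂) = 1/(1475×147×10³) + 1/(1200×113×10³) = 1.199×10⁻⁸ N⁻¹.
So P = 0.00209 / 1.199×10⁻⁸ = 174.4 kN.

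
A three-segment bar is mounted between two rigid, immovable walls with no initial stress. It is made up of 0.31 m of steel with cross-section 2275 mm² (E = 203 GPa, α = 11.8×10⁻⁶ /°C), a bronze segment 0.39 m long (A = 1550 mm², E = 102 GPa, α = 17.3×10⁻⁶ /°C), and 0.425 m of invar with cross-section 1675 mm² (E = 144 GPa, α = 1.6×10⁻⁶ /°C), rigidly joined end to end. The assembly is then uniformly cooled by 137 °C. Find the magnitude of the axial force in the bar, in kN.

P ≈ 310 kN (tensile)

Free thermal contraction of the whole bar: Σ αᵢΔT Lᵢ = 11.8×10⁻⁶×137×310 + 17.3×10⁻⁶×137×390 + 1.6×10⁻⁶×137×425 = 1.519 mm.
The rigid supports impose zero overall length change; the single axial force P common to all segments must satisfy P Σ Lᵢ/(AᵢEᵢ) = δ_free.
The series flexibility is Σ Lᵢ/(AᵢEᵢ) = 310/(2275×203×10³) + 390/(1550×102×10³) + 425/(1675×144×10³) = 4.9×10⁻⁶ mm/N.
Hence P = δ_free / Σ(L/AE) = 1.519/4.9×10⁻⁶ = 309.9 kN (tensile).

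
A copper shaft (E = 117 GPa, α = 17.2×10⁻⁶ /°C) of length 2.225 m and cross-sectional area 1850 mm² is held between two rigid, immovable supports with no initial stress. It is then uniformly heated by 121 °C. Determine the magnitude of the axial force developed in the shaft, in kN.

P ≈ 450 kN (compressive)

The ends cannot move, so σ = EαΔT = 117×10³ × 17.2×10⁻⁶ × 121 = 243.5 MPa.
P = AEαΔT = 1850 × 117×10³ × 17.2×10⁻⁶ × 121 = 450.5 kN (compressive).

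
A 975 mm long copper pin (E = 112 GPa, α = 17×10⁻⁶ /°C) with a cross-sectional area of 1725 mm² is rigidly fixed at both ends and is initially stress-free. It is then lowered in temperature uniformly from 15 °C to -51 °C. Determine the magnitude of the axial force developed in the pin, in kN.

P ≈ 217 kN (tensile)

The ends cannot move, so σ = EαΔT = 112×10³ × 17×10⁻⁶ × 66 = 125.7 MPa.
P = AEαΔT = 1725 × 112×10³ × 17×10⁻⁶ × 66 = 216.8 kN (tensile).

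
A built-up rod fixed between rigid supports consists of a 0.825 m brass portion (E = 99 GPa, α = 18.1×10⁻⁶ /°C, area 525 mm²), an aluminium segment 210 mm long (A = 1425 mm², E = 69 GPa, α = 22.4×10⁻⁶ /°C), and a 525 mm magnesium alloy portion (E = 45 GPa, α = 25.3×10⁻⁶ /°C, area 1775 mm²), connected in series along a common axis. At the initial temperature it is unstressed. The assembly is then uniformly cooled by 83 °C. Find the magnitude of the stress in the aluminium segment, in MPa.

σ ≈ 78 MPa (tensile)

With the walls removed the bar would change length by δ_free = Σ αᵢΔT Lᵢ = 18.1×10⁻⁶×83×825 + 22.4×10⁻⁶×83×210 + 25.3×10⁻⁶×83×525 = 2.732 mm.
The walls prevent any net length change, so an axial force P (same in every segment) develops. Compatibility: P · Σ Lᵢ/(AᵢEᵢ) = δ_free.
The series flexibility is Σ Lᵢ/(AᵢEᵢ) = 825/(525×99×10³) + 210/(1425×69×10³) + 525/(1775×45×10³) = 2.458×10⁻⁵ mm/N.
P = 2.732 / 2.458×10⁻⁵ = 111200 N = 111.2 kN, tensile.
σ_{aluminium} = P / A = 111200 / 1425 = 78 MPa.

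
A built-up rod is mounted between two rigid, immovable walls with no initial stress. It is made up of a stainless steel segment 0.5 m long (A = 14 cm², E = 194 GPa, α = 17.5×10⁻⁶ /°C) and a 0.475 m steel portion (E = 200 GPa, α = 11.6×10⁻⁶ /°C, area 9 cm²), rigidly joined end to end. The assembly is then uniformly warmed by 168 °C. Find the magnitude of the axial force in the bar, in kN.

With the walls removed the bar would change length by δ_free = Σ αᵢΔT Lᵢ = 17.5×10⁻⁶×168×500 + 11.6×10⁻⁶×168×475 = 2.396 mm.
Since the ends are fixed, an axial force P builds up, equal in every segment, with P · Σ Lᵢ/(AᵢEᵢ) = δ_free.
Σ Lᵢ/(AᵢEᵢ) = 500/(1400×194×10³) + 475/(900×200×10³) = 4.48×10⁻⁶ mm/N.
Hence P = δ_free / Σ(L/AE) = 2.396/4.48×10⁻⁶ = 534.8 kN (compressive).

P ≈ 535 kN (compressive)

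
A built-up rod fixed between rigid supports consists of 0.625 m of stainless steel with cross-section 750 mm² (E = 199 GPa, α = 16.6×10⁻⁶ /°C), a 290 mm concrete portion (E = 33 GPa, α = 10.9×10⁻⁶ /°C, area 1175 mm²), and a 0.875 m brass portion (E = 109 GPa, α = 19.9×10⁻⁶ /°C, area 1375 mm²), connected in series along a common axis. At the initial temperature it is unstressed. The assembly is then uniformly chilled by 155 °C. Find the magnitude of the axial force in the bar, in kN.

P ≈ 274 kN (tensile)

If the supports were absent, the total length change would be Σ αᵢΔT Lᵢ = 16.6×10⁻⁶×155×625 + 10.9×10⁻⁶×155×290 + 19.9×10⁻⁶×155×875 = 4.797 mm.
Since the ends are fixed, an axial force P builds up, equal in every segment, with P · Σ Lᵢ/(AᵢEᵢ) = δ_free.
Σ Lᵢ/(AᵢEᵢ) = 625/(750×199×10³) + 290/(1175×33×10³) + 875/(1375×109×10³) = 1.75×10⁻⁵ mm/N.
Hence P = δ_free / Σ(L/AE) = 4.797/1.75×10⁻⁵ = 274 kN (tensile).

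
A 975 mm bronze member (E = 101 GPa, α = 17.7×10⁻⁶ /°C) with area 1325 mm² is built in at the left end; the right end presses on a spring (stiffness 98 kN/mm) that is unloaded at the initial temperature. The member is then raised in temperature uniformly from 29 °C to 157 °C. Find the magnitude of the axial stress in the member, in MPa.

The unrestrained thermal change is αΔT L = 17.7×10⁻⁶ × 128 × 975 = 2.209 mm.
Let P be the compressive force at the spring. The member shortens elastically by PL/(AE) and the spring compresses by P/k; together these equal δ_free.
So P = δ_free / [L/(AE) + 1/k] = 2.209 / [ 975/(1325×101×10³) + 1/(98×10³) ].
P = 2.209 / 1.749×10⁻⁵ = 126300 N.
σ = P/A = 126300/1325 = 95.32 MPa.

σ ≈ 95.3 MPa (compressive)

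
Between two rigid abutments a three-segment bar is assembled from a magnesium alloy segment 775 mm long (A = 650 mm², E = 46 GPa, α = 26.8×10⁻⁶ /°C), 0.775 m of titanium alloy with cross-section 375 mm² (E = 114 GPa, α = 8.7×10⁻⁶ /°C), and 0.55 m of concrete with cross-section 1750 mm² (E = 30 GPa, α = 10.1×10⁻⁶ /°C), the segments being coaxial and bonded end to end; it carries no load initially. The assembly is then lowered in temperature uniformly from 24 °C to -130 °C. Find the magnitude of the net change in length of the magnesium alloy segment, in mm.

|ΔL| ≈ 0.778 mm

With the walls removed the bar would change length by δ_free = Σ αᵢΔT Lᵢ = 26.8×10⁻⁶×154×775 + 8.7×10⁻⁶×154×775 + 10.1×10⁻⁶×154×550 = 5.092 mm.
Since the ends are fixed, an axial force P builds up, equal in every segment, with P · Σ Lᵢ/(AᵢEᵢ) = δ_free.
The series flexibility is Σ Lᵢ/(AᵢEᵢ) = 775/(650×46×10³) + 775/(375×114×10³) + 550/(1750×30×10³) = 5.452×10⁻⁵ mm/N.
P = 5.092 / 5.452×10⁻⁵ = 93400 N = 93.4 kN, tensile.
For the magnesium alloy segment, free thermal change = 26.8×10⁻⁶×154×775 = 3.199 mm and elastic change from P = 93400×775/(650×46×10³) = 2.421 mm; these oppose, so the net change is 0.778 mm (segment shortens).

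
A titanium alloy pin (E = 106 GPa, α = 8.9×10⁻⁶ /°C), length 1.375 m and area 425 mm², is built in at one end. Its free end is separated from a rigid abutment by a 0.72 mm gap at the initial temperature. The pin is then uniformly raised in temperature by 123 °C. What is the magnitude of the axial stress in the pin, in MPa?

Free thermal elongation = αΔT L = 8.9×10⁻⁶ × 123 × 1375 = 1.505 mm.
The gap closes (δ_free > 0.72 mm) and the wall then resists a further 1.505 − 0.72 = 0.7852 mm of expansion.
Compatibility: PL/(AE) = 0.7852 mm, so σ = P/A = E × (0.7852/1375) = 60.53 MPa.

σ ≈ 60.5 MPa (compressive)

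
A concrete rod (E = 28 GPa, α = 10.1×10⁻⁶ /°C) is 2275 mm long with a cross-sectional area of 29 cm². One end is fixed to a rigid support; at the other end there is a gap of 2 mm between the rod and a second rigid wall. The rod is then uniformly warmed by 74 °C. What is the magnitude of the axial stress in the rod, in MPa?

Unrestrained expansion: δ_free = αΔT L = 10.1×10⁻⁶ × 74 × 2275 = 1.7 mm.
This is smaller than the 2 mm clearance, so the rod expands freely without reaching the stop — the stress is zero.

σ ≈ 0 MPa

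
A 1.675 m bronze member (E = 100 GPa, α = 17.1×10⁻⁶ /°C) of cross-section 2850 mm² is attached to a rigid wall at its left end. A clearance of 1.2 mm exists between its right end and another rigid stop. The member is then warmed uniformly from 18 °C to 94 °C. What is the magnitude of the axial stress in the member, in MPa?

Unrestrained expansion: δ_free = αΔT L = 17.1×10⁻⁶ × 76 × 1675 = 2.177 mm.
The gap closes (δ_free > 1.2 mm) and the wall then resists a further 2.177 − 1.2 = 0.9768 mm of expansion.
Compatibility: PL/(AE) = 0.9768 mm, so σ = P/A = E × (0.9768/1675) = 58.32 MPa.

σ ≈ 58.3 MPa (compressive)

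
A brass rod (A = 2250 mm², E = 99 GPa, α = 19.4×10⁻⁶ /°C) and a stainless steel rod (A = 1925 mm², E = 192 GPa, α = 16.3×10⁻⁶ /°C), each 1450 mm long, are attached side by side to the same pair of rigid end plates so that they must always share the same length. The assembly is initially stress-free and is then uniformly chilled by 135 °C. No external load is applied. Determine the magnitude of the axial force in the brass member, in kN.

P ≈ 58.2 kN (tensile in the brass)

Both members must finish at the same length. With the larger α, the brass tends to over-contract; the plates restrain it, putting the brass in tension and the stainless steel in compression. With no external load the two internal forces are equal and opposite, magnitude P.
Setting the final lengths equal and cancelling L: (α₁ − α₂)ΔT = P/(A₁E₁) + P/(A₂E₂).
|α₁ − α₂|·ΔT = 3.1×10⁻⁶ × 135 = 0.0004185.
1/(A₁E₁) + 1/(A₂E₂) = 1/(2250×99×10³) + 1/(1925×192×10³) = 7.195×10⁻⁹ N⁻¹.
P = 0.0004185 / 7.195×10⁻⁹ = 58170 N = 58.17 kN.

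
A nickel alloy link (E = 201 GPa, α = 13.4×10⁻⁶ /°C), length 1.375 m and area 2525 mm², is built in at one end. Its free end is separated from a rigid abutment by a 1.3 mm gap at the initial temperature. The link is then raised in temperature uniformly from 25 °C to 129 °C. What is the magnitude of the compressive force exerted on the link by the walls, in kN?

P ≈ 227 kN

If the wall were absent the link would grow by αΔT L = 13.4×10⁻⁶ × 104 × 1375 = 1.916 mm.
This exceeds the 1.3 mm gap, so the wall pushes back. The portion of expansion that must be recovered elastically is δ_free − gap = 1.916 − 1.3 = 0.6162 mm.
That suppressed elongation corresponds to σ = E·Δ/L = 201×10³ × 0.6162/1375 = 90.08 MPa.
P = σA = 90.08 × 2525 = 227.4 kN.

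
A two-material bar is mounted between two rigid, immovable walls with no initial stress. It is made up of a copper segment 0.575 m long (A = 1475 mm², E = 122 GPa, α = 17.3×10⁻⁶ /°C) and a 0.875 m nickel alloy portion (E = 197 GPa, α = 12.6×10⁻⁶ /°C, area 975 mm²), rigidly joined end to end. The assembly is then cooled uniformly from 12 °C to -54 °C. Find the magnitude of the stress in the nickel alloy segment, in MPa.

σ ≈ 183 MPa (tensile)

If the supports were absent, the total length change would be Σ αᵢΔT Lᵢ = 17.3×10⁻⁶×66×575 + 12.6×10⁻⁶×66×875 = 1.384 mm.
The walls prevent any net length change, so an axial force P (same in every segment) develops. Compatibility: P · Σ Lᵢ/(AᵢEᵢ) = δ_free.
The series flexibility is Σ Lᵢ/(AᵢEᵢ) = 575/(1475×122×10³) + 875/(975×197×10³) = 7.751×10⁻⁶ mm/N.
Hence P = δ_free / Σ(L/AE) = 1.384/7.751×10⁻⁶ = 178.6 kN (tensile).
σ_{nickel alloy} = P / A = 178600 / 975 = 183.2 MPa.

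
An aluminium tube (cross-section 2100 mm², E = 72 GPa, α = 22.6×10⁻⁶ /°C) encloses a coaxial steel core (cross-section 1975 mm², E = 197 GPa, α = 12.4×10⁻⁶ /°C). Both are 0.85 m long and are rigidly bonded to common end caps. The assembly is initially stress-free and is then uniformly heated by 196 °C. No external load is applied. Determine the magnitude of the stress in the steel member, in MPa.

The aluminium has the larger α, so on heating it would change length more than the steel if both were free. The rigid plates force a common final length, so the aluminium is put into compression and the steel into tension, with equal and opposite forces P (no external load).
Compatibility of the two members (thermal + elastic change equal): (α₁ − α₂)ΔT = P·[1/(A₁E₁) + 1/(A₂E₂)].
|α₁ − α₂|·ΔT = 10.2×10⁻⁶ × 196 = 0.001999.
1/(A₁E₁) + 1/(A₂E₂) = 1/(2100×72×10³) + 1/(1975×197×10³) = 9.184×10⁻⁹ N⁻¹.
P = 0.001999 / 9.184×10⁻⁹ = 217700 N = 217.7 kN.
σ_{steel} = P/A₂ = 217700/1975 = 110.2 MPa, tensile.

σ ≈ 110 MPa (tensile)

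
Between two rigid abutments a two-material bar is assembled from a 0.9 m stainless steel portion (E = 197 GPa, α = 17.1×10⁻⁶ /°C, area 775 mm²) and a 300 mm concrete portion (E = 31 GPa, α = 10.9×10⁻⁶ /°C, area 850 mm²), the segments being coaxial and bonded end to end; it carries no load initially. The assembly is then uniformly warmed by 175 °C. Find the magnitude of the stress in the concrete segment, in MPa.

σ ≈ 222 MPa (compressive)

With the walls removed the bar would change length by δ_free = Σ αᵢΔT Lᵢ = 17.1×10⁻⁶×175×900 + 10.9×10⁻⁶×175×300 = 3.266 mm.
Since the ends are fixed, an axial force P builds up, equal in every segment, with P · Σ Lᵢ/(AᵢEᵢ) = δ_free.
The series flexibility is Σ Lᵢ/(AᵢEᵢ) = 900/(775×197×10³) + 300/(850×31×10³) = 1.728×10⁻⁵ mm/N.
P = 3.266 / 1.728×10⁻⁵ = 189000 N = 189 kN, compressive.
σ_{concrete} = P / A = 189000 / 850 = 222.3 MPa.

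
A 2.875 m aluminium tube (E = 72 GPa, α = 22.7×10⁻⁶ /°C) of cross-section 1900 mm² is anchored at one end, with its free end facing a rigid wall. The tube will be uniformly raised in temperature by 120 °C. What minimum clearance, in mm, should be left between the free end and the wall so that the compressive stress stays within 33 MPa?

g ≈ 6.51 mm

With no wall the tube would lengthen by αΔT L = 22.7×10⁻⁶ × 120 × 2875 = 7.831 mm.
At the allowable stress the elastic shortening the wall may impose is σL/E = 33 × 2875 / (72×10³) = 1.318 mm.
So the gap has to take up the difference, g_min = δ_free − σL/E = 7.831 − 1.318 = 6.514 mm.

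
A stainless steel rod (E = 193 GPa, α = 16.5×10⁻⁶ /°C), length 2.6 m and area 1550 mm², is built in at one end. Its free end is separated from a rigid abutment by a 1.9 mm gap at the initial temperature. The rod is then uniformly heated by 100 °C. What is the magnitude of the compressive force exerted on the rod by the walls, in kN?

If the wall were absent the rod would grow by αΔT L = 16.5×10⁻⁶ × 100 × 2600 = 4.29 mm.
This exceeds the 1.9 mm gap, so the wall pushes back. The portion of expansion that must be recovered elastically is δ_free − gap = 4.29 − 1.9 = 2.39 mm.
So σ = E(δ_free − g)/L = 193×10³ × 2.39/2600 = 177.4 MPa.
Force on the wall = σA = 177.4 × 1550 mm² = 275 kN.

P ≈ 275 kN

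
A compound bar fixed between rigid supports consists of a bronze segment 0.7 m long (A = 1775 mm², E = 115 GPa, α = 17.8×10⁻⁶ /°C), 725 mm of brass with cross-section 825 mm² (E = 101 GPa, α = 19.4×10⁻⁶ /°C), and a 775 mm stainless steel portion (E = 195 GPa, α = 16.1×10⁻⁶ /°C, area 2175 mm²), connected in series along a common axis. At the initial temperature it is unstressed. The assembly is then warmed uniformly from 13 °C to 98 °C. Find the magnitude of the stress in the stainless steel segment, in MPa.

Free thermal expansion of the whole bar: Σ αᵢΔT Lᵢ = 17.8×10⁻⁶×85×700 + 19.4×10⁻⁶×85×725 + 16.1×10⁻⁶×85×775 = 3.315 mm.
Since the ends are fixed, an axial force P builds up, equal in every segment, with P · Σ Lᵢ/(AᵢEᵢ) = δ_free.
Σ Lᵢ/(AᵢEᵢ) = 700/(1775×115×10³) + 725/(825×101×10³) + 775/(2175×195×10³) = 1.396×10⁻⁵ mm/N.
P = 3.315 / 1.396×10⁻⁵ = 237500 N = 237.5 kN, compressive.
σ_{stainless steel} = P / A = 237500 / 2175 = 109.2 MPa.

σ ≈ 109 MPa (compressive)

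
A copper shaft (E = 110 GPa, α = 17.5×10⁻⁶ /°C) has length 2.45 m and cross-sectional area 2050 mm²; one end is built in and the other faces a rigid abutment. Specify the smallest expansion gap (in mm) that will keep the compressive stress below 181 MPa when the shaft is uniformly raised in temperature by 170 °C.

With no wall the shaft would lengthen by αΔT L = 17.5×10⁻⁶ × 170 × 2450 = 7.289 mm.
A stress of 181 MPa corresponds to the wall pushing the shaft back by σL/E = 181×2450/(110×10³) = 4.031 mm.
So the gap has to take up the difference, g_min = δ_free − σL/E = 7.289 − 4.031 = 3.257 mm.

g ≈ 3.26 mm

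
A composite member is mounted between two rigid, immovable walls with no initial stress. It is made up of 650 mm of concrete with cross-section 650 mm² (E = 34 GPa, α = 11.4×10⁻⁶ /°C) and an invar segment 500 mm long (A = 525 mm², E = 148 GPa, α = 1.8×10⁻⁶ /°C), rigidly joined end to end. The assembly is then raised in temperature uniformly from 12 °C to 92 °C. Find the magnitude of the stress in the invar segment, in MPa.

σ ≈ 35.3 MPa (compressive)

Free thermal expansion of the whole bar: Σ αᵢΔT Lᵢ = 11.4×10⁻⁶×80×650 + 1.8×10⁻⁶×80×500 = 0.6648 mm.
The walls prevent any net length change, so an axial force P (same in every segment) develops. Compatibility: P · Σ Lᵢ/(AᵢEᵢ) = δ_free.
Σ Lᵢ/(AᵢEᵢ) = 650/(650×34×10³) + 500/(525×148×10³) = 3.585×10⁻⁵ mm/N.
Hence P = δ_free / Σ(L/AE) = 0.6648/3.585×10⁻⁵ = 18.55 kN (compressive).
σ_{invar} = P / A = 18550 / 525 = 35.32 MPa.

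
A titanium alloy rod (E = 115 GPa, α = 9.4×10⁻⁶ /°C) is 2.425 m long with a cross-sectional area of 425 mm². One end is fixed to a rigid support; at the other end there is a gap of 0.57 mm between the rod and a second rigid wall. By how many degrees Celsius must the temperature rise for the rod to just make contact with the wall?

ΔT ≈ 25 °C

Contact occurs when the free expansion equals the gap: αΔT L = 0.57 mm.
ΔT = 0.57 / (9.4×10⁻⁶ × 2425) = 25.01 °C.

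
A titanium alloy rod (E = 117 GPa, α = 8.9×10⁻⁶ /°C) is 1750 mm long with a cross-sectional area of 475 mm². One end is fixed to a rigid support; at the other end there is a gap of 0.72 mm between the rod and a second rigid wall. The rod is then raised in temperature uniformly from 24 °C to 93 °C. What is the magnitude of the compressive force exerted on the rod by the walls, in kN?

If the wall were absent the rod would grow by αΔT L = 8.9×10⁻⁶ × 69 × 1750 = 1.075 mm.
The gap closes (δ_free > 0.72 mm) and the wall then resists a further 1.075 − 0.72 = 0.3547 mm of expansion.
That suppressed elongation corresponds to σ = E·Δ/L = 117×10³ × 0.3547/1750 = 23.71 MPa.
P = σA = 23.71 × 475 = 11.26 kN.

P ≈ 11.3 kN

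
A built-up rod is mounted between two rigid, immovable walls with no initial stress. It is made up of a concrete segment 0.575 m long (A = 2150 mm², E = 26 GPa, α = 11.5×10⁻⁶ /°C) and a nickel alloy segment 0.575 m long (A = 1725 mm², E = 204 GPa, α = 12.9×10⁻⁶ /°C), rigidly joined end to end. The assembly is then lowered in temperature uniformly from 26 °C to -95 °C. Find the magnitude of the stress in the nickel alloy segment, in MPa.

If the supports were absent, the total length change would be Σ αᵢΔT Lᵢ = 11.5×10⁻⁶×121×575 + 12.9×10⁻⁶×121×575 = 1.698 mm.
The rigid supports impose zero overall length change; the single axial force P common to all segments must satisfy P Σ Lᵢ/(AᵢEᵢ) = δ_free.
The series flexibility is Σ Lᵢ/(AᵢEᵢ) = 575/(2150×26×10³) + 575/(1725×204×10³) = 1.192×10⁻⁵ mm/N.
Hence P = δ_free / Σ(L/AE) = 1.698/1.192×10⁻⁵ = 142.4 kN (tensile).
σ_{nickel alloy} = P / A = 142400 / 1725 = 82.56 MPa.

σ ≈ 82.6 MPa (tensile)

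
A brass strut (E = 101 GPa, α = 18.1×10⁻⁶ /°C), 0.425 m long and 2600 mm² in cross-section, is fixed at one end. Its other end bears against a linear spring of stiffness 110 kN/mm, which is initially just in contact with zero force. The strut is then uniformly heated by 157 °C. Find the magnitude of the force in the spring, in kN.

P ≈ 113 kN

The unrestrained thermal change is αΔT L = 18.1×10⁻⁶ × 157 × 425 = 1.208 mm.
With a force P in the spring, the elastic change of the strut is PL/(AE) and that of the spring is P/k; compatibility requires their sum to equal δ_free.
P [ L/(AE) + 1/k ] = δ_free → P [ 425/(2600×101×10³) + 1/(110×10³) ] = 1.208.
P = 1.208 / 1.071×10⁻⁵ = 112800 N.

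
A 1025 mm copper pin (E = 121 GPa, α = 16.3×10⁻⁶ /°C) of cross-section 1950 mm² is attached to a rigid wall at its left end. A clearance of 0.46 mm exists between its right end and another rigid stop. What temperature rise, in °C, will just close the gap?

Contact occurs when the free expansion equals the gap: αΔT L = 0.46 mm.
ΔT = 0.46 / (16.3×10⁻⁶ × 1025) = 27.53 °C.

ΔT ≈ 27.5 °C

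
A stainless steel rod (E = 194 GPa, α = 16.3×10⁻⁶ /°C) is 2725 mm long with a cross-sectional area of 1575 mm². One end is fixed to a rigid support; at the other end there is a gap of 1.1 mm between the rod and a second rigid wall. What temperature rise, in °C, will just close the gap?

ΔT ≈ 24.8 °C

Contact occurs when the free expansion equals the gap: αΔT L = 1.1 mm.
So ΔT = g/(αL) = 1.1/(16.3×10⁻⁶ × 2725) = 24.77 °C.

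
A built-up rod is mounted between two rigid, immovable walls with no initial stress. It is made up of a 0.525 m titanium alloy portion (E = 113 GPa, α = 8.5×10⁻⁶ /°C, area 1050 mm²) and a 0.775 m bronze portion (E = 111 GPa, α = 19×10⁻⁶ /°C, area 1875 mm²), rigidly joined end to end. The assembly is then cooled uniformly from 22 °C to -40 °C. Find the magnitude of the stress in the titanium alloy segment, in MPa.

If the supports were absent, the total length change would be Σ αᵢΔT Lᵢ = 8.5×10⁻⁶×62×525 + 19×10⁻⁶×62×775 = 1.19 mm.
Since the ends are fixed, an axial force P builds up, equal in every segment, with P · Σ Lᵢ/(AᵢEᵢ) = δ_free.
The series flexibility is Σ Lᵢ/(AᵢEᵢ) = 525/(1050×113×10³) + 775/(1875×111×10³) = 8.149×10⁻⁶ mm/N.
Hence P = δ_free / Σ(L/AE) = 1.19/8.149×10⁻⁶ = 146 kN (tensile).
σ_{titanium alloy} = P / A = 146000 / 1050 = 139 MPa.

σ ≈ 139 MPa (tensile)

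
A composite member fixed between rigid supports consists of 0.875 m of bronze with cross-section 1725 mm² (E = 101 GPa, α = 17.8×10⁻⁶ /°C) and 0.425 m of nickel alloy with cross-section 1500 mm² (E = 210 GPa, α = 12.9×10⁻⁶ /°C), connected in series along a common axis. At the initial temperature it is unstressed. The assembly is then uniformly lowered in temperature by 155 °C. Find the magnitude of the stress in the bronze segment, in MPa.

With the walls removed the bar would change length by δ_free = Σ αᵢΔT Lᵢ = 17.8×10⁻⁶×155×875 + 12.9×10⁻⁶×155×425 = 3.264 mm.
Since the ends are fixed, an axial force P builds up, equal in every segment, with P · Σ Lᵢ/(AᵢEᵢ) = δ_free.
Σ Lᵢ/(AᵢEᵢ) = 875/(1725×101×10³) + 425/(1500×210×10³) = 6.371×10⁻⁶ mm/N.
P = 3.264 / 6.371×10⁻⁶ = 512300 N = 512.3 kN, tensile.
σ_{bronze} = P / A = 512300 / 1725 = 297 MPa.

σ ≈ 297 MPa (tensile)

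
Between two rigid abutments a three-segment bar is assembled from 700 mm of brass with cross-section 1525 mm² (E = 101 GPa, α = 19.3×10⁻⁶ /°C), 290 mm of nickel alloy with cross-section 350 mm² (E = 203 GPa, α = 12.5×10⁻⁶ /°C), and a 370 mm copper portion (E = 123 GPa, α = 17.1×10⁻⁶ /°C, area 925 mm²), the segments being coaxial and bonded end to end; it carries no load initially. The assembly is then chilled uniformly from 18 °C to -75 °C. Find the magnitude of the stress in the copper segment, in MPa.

If the supports were absent, the total length change would be Σ αᵢΔT Lᵢ = 19.3×10⁻⁶×93×700 + 12.5×10⁻⁶×93×290 + 17.1×10⁻⁶×93×370 = 2.182 mm.
The walls prevent any net length change, so an axial force P (same in every segment) develops. Compatibility: P · Σ Lᵢ/(AᵢEᵢ) = δ_free.
Σ Lᵢ/(AᵢEᵢ) = 700/(1525×101×10³) + 290/(350×203×10³) + 370/(925×123×10³) = 1.188×10⁻⁵ mm/N.
So P = 2.182 / 1.188×10⁻⁵ = 183.7 kN, tensile.
σ_{copper} = P / A = 183700 / 925 = 198.6 MPa.

σ ≈ 199 MPa (tensile)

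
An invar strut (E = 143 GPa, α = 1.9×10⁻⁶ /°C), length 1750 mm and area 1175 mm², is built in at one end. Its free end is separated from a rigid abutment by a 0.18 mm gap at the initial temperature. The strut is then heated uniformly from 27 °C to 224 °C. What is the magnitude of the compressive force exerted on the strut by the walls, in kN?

If the wall were absent the strut would grow by αΔT L = 1.9×10⁻⁶ × 197 × 1750 = 0.655 mm.
This exceeds the 0.18 mm gap, so the wall pushes back. The portion of expansion that must be recovered elastically is δ_free − gap = 0.655 − 0.18 = 0.475 mm.
That suppressed elongation corresponds to σ = E·Δ/L = 143×10³ × 0.475/1750 = 38.82 MPa.
P = σA = 38.82 × 1175 = 45.61 kN.

P ≈ 45.6 kN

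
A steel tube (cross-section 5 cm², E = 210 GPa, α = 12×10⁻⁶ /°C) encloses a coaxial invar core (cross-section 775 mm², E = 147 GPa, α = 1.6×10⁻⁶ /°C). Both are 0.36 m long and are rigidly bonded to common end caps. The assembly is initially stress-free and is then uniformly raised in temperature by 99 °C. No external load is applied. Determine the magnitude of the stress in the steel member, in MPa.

Both members must finish at the same length. With the larger α, the steel tends to over-expand; the plates restrain it, putting the steel in compression and the invar in tension. With no external load the two internal forces are equal and opposite, magnitude P.
Compatibility of the two members (thermal + elastic change equal): (α₁ − α₂)ΔT = P·[1/(A₁E₁) + 1/(A₂E₂)].
|α₁ − α₂|·ΔT = 10.4×10⁻⁶ × 99 = 0.00103.
1/(A₁E₁) + 1/(A₂E₂) = 1/(500×210×10³) + 1/(775×147×10³) = 1.83×10⁻⁸ N⁻¹.
So P = 0.00103 / 1.83×10⁻⁸ = 56.26 kN.
σ_{steel} = P/A₁ = 56260/500 = 112.5 MPa, compressive.

σ ≈ 113 MPa (compressive)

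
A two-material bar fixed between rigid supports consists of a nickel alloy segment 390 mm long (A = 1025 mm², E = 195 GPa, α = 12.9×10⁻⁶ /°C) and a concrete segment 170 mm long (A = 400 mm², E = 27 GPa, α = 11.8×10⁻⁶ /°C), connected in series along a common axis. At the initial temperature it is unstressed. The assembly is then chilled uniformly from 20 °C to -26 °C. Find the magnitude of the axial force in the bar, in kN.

P ≈ 18.3 kN (tensile)

With the walls removed the bar would change length by δ_free = Σ αᵢΔT Lᵢ = 12.9×10⁻⁶×46×390 + 11.8×10⁻⁶×46×170 = 0.3237 mm.
Since the ends are fixed, an axial force P builds up, equal in every segment, with P · Σ Lᵢ/(AᵢEᵢ) = δ_free.
Σ Lᵢ/(AᵢEᵢ) = 390/(1025×195×10³) + 170/(400×27×10³) = 1.769×10⁻⁵ mm/N.
P = 0.3237 / 1.769×10⁻⁵ = 18300 N = 18.3 kN, tensile.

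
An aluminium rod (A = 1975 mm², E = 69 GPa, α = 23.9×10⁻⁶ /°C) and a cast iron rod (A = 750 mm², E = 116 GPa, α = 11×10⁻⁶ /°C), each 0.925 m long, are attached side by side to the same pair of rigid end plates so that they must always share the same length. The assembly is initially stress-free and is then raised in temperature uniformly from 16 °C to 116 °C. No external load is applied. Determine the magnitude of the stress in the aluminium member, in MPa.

σ ≈ 34.7 MPa (compressive)

The aluminium has the larger α, so on heating it would change length more than the cast iron if both were free. The rigid plates force a common final length, so the aluminium is put into compression and the cast iron into tension, with equal and opposite forces P (no external load).
Equating the net (thermal + elastic) strains gives |α₁ − α₂|·ΔT = P·[1/(A₁E₁) + 1/(A₂E₂)].
|α₁ − α₂|·ΔT = 12.9×10⁻⁶ × 100 = 0.00129.
1/(A₁E₁) + 1/(A₂E₂) = 1/(1975×69×10³) + 1/(750×116×10³) = 1.883×10⁻⁸ N⁻¹.
P = 0.00129 / 1.883×10⁻⁸ = 68500 N = 68.5 kN.
σ_{aluminium} = P/A₁ = 68500/1975 = 34.68 MPa, compressive.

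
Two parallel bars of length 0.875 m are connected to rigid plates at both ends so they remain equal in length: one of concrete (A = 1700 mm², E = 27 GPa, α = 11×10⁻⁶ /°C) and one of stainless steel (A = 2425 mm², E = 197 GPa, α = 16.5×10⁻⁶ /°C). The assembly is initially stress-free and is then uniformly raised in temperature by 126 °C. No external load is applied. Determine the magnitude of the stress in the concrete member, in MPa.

σ ≈ 17.1 MPa (tensile)

The stainless steel has the larger α, so on heating it would change length more than the concrete if both were free. The rigid plates force a common final length, so the stainless steel is put into compression and the concrete into tension, with equal and opposite forces P (no external load).
Setting the final lengths equal and cancelling L: (α₁ − α₂)ΔT = P/(A₁E₁) + P/(A₂E₂).
|α₁ − α₂|·ΔT = 5.5×10⁻⁶ × 126 = 0.000693.
1/(A₁E₁) + 1/(A₂E₂) = 1/(1700×27×10³) + 1/(2425×197×10³) = 2.388×10⁻⁸ N⁻¹.
P = 0.000693 / 2.388×10⁻⁸ = 29020 N = 29.02 kN.
σ_{concrete} = P/A₁ = 29020/1700 = 17.07 MPa, tensile.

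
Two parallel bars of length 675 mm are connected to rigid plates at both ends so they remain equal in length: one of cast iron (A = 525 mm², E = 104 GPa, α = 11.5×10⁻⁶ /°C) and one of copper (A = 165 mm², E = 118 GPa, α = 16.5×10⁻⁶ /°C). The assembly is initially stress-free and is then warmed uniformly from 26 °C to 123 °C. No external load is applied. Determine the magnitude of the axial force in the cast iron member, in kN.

P ≈ 6.96 kN (tensile in the cast iron)

The copper has the larger α, so on heating it would change length more than the cast iron if both were free. The rigid plates force a common final length, so the copper is put into compression and the cast iron into tension, with equal and opposite forces P (no external load).
Compatibility of the two members (thermal + elastic change equal): (α₁ − α₂)ΔT = P·[1/(A₁E₁) + 1/(A₂E₂)].
|α₁ − α₂|·ΔT = 5×10⁻⁶ × 97 = 0.000485.
1/(A₁E₁) + 1/(A₂E₂) = 1/(525×104×10³) + 1/(165×118×10³) = 6.968×10⁻⁸ N⁻¹.
So P = 0.000485 / 6.968×10⁻⁸ = 6.961 kN.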